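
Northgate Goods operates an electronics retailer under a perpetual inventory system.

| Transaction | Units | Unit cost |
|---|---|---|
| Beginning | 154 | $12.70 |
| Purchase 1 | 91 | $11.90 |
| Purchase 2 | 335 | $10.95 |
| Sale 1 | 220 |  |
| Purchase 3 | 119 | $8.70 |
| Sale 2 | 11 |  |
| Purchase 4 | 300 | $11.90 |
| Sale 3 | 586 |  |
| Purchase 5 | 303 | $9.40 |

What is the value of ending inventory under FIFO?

Ending inventory = $5,014.00

Sale 1 (220) [FIFO — oldest first]: 154 @ $12.70 + 66 @ $11.90 = $2,741.20
Sale 2 (11) [FIFO — oldest first]: 11 @ $11.90 = $130.90
Sale 3 (586) [FIFO — oldest first]: 14 @ $11.90 + 335 @ $10.95 + 119 @ $8.70 + 118 @ $11.90 = $6,274.35
Total COGS = $2,741.20 + $130.90 + $6,274.35 = $9,146.45
Ending inventory: 182 @ $11.90 + 303 @ $9.40 = $5,014.00
Check: goods available $14,160.45 = COGS $9,146.45 + ending $5,014.00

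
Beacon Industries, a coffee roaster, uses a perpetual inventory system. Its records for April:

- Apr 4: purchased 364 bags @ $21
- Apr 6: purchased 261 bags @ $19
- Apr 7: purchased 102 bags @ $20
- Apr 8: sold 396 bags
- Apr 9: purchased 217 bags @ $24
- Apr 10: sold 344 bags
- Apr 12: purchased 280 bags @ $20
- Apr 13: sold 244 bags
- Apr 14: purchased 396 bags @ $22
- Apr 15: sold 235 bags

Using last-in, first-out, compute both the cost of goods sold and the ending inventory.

Apr 8, 396 sold [LIFO — newest first]: 102 @ $20 + 261 @ $19 + 33 @ $21 = $7,692
Apr 10, 344 sold [LIFO — newest first]: 217 @ $24 + 127 @ $21 = $7,875
Apr 13, 244 sold [LIFO — newest first]: 244 @ $20 = $4,880
Apr 15, 235 sold [LIFO — newest first]: 235 @ $22 = $5,170
Total COGS = $7,692 + $7,875 + $4,880 + $5,170 = $25,617
Ending inventory: 204 @ $21 + 36 @ $20 + 161 @ $22 = $8,546
Check: goods available $34,163 = COGS $25,617 + ending $8,546

COGS = $25,617; ending inventory = $8,546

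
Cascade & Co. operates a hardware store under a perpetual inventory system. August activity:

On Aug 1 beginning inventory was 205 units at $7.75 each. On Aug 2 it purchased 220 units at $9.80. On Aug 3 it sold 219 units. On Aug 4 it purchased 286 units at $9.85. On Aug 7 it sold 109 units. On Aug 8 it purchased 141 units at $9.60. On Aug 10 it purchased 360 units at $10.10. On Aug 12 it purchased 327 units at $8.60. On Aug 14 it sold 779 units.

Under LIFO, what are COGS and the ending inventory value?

Aug 3, 219 sold [LIFO — newest first]: 219 @ $9.80 = $2,146.20
Aug 7, 109 sold [LIFO — newest first]: 109 @ $9.85 = $1,073.65
Aug 14, 779 sold [LIFO — newest first]: 327 @ $8.60 + 360 @ $10.10 + 92 @ $9.60 = $7,331.40
Total COGS = $2,146.20 + $1,073.65 + $7,331.40 = $10,551.25
Ending inventory: 205 @ $7.75 + 1 @ $9.80 + 177 @ $9.85 + 49 @ $9.60 = $3,812.40

COGS = $10,551.25; ending inventory = $3,812.40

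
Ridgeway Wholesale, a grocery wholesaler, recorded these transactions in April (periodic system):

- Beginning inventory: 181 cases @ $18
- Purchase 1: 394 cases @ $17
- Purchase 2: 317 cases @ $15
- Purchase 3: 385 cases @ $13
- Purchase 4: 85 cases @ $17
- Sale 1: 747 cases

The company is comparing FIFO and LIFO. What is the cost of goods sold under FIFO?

FIFO COGS: 181 @ $18 + 394 @ $17 + 172 @ $15 = $12,536
LIFO COGS: 85 @ $17 + 385 @ $13 + 277 @ $15 = $10,605

COGS = $12,536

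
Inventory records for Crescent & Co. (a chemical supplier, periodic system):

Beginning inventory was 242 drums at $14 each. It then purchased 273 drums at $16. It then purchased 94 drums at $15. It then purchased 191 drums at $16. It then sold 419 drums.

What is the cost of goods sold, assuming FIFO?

COGS = $6,220

Sale 1 (419) [FIFO — oldest first]: 242 @ $14 + 177 @ $16 = $6,220
Ending inventory: 96 @ $16 + 94 @ $15 + 191 @ $16 = $6,002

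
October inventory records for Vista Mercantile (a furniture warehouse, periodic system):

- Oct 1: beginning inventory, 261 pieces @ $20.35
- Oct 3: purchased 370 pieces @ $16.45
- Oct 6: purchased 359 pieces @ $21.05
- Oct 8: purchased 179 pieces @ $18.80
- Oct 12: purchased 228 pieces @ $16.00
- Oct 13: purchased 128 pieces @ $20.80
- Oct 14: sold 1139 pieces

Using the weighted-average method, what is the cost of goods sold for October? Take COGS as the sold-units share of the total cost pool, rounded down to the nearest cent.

Oct 14, sell 1139: 1139/1525 × $28,630.40 → $21,383.62
Ending inventory (cost pool remaining) = $7,246.78

COGS = $21,383.62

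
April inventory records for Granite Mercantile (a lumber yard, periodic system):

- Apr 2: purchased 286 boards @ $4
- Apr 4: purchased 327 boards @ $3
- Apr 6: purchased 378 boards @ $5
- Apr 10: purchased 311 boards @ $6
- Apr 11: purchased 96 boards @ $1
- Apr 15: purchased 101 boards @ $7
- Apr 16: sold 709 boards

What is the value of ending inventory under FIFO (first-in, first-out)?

Apr 16, 709 sold [FIFO — oldest first]: 286 @ $4 + 327 @ $3 + 96 @ $5 = $2,605
Ending inventory: 282 @ $5 + 311 @ $6 + 96 @ $1 + 101 @ $7 = $4,079

Ending inventory = $4,079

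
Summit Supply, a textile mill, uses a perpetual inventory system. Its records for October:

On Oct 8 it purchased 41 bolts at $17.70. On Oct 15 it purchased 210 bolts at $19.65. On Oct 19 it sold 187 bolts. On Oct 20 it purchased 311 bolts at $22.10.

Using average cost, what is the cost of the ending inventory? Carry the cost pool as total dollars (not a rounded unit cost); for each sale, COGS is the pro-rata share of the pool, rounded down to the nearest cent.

Ending inventory = $8,110.32

After Oct 8: 41 on hand, pool $725.70 (≈ $17.7000 each)
After Oct 15: 251 on hand, pool $4,852.20 (≈ $19.3315 each)
Oct 19, sell 187: 187/251 × $4,852.20 → $3,614.98
After Oct 20: 375 on hand, pool $8,110.32 (≈ $21.6275 each)
Ending inventory (cost pool remaining) = $8,110.32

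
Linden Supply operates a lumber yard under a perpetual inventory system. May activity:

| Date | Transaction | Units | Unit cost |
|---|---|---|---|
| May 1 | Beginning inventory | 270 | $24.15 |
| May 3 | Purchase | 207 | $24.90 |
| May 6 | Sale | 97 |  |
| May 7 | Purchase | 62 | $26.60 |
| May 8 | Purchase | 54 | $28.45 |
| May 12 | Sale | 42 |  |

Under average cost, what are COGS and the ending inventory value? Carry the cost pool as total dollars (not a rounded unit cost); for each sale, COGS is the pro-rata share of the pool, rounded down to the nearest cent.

COGS = $3,431.41; ending inventory = $11,428.89

After May 1: 270 on hand, pool $6,520.50 (≈ $24.1500 each)
After May 3: 477 on hand, pool $11,674.80 (≈ $24.4755 each)
May 6, sell 97: 97/477 × $11,674.80 → $2,374.12
After May 7: 442 on hand, pool $10,949.88 (≈ $24.7735 each)
After May 8: 496 on hand, pool $12,486.18 (≈ $25.1737 each)
May 12, sell 42: 42/496 × $12,486.18 → $1,057.29
Total COGS = $2,374.12 + $1,057.29 = $3,431.41
Ending inventory (cost pool remaining) = $11,428.89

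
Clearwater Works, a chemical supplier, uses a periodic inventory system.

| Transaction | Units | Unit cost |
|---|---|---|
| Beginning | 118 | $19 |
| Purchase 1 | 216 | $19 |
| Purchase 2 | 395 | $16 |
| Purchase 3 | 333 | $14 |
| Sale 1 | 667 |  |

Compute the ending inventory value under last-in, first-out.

Ending inventory = $7,322

Sale 1 (667) [LIFO — newest first]: 333 @ $14 + 334 @ $16 = $10,006
Ending inventory: 118 @ $19 + 216 @ $19 + 61 @ $16 = $7,322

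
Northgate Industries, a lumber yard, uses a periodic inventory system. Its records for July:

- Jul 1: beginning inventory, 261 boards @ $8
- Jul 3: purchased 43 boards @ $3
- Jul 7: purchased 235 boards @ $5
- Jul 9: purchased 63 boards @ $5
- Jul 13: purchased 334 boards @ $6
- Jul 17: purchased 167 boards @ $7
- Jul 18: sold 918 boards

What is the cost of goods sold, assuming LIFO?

COGS = $5,400

Jul 18, 918 sold [LIFO — newest first]: 167 @ $7 + 334 @ $6 + 63 @ $5 + 235 @ $5 + 43 @ $3 + 76 @ $8 = $5,400
Ending inventory: 185 @ $8 = $1,480
Check: goods available $6,880 = COGS $5,400 + ending $1,480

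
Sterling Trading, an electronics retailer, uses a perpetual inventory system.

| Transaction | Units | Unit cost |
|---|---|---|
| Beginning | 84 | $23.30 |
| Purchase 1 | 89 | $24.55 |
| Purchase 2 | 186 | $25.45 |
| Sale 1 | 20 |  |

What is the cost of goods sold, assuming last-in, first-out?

COGS = $509.00

Sale 1 (20) [LIFO — newest first]: 20 @ $25.45 = $509.00
Ending inventory: 84 @ $23.30 + 89 @ $24.55 + 166 @ $25.45 = $8,366.85
Check: goods available $8,875.85 = COGS $509.00 + ending $8,366.85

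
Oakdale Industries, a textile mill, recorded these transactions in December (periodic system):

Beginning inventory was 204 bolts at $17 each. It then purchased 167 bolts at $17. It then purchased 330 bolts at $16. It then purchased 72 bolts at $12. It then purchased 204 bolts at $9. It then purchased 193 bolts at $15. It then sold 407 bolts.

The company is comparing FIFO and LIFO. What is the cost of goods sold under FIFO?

COGS = $6,883

FIFO COGS: 204 @ $17 + 167 @ $17 + 36 @ $16 = $6,883
LIFO COGS: 193 @ $15 + 204 @ $9 + 10 @ $12 = $4,851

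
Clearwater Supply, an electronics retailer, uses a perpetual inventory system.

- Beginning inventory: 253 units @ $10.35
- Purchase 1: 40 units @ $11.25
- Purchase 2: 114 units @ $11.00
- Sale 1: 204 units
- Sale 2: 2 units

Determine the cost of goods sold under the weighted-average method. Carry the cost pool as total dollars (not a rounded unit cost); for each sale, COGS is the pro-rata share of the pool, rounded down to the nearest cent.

After Beginning: 253 on hand, pool $2,618.55 (≈ $10.3500 each)
After Purchase 1: 293 on hand, pool $3,068.55 (≈ $10.4729 each)
After Purchase 2: 407 on hand, pool $4,322.55 (≈ $10.6205 each)
Sale 1, sell 204: 204/407 × $4,322.55 → $2,166.58
Sale 2, sell 2: 2/203 × $2,155.97 → $21.24
Total COGS = $2,166.58 + $21.24 = $2,187.82
Ending inventory (cost pool remaining) = $2,134.73

COGS = $2,187.82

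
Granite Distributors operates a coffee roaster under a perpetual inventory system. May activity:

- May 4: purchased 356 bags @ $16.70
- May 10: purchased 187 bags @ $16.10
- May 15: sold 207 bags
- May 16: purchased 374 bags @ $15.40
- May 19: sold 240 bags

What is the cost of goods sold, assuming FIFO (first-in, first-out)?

COGS = $7,410.30

May 15, 207 sold [FIFO — oldest first]: 207 @ $16.70 = $3,456.90
May 19, 240 sold [FIFO — oldest first]: 149 @ $16.70 + 91 @ $16.10 = $3,953.40
Total COGS = $3,456.90 + $3,953.40 = $7,410.30
Ending inventory: 96 @ $16.10 + 374 @ $15.40 = $7,305.20
Check: goods available $14,715.50 = COGS $7,410.30 + ending $7,305.20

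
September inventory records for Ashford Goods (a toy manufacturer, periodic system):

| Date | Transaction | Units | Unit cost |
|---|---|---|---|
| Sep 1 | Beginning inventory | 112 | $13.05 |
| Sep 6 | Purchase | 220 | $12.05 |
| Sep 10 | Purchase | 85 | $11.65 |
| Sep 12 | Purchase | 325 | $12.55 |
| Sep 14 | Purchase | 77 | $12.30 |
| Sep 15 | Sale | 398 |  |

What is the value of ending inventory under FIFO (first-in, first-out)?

Ending inventory = $5,247.20

Sep 15, 398 sold [FIFO — oldest first]: 112 @ $13.05 + 220 @ $12.05 + 66 @ $11.65 = $4,881.50
Ending inventory: 19 @ $11.65 + 325 @ $12.55 + 77 @ $12.30 = $5,247.20
Check: goods available $10,128.70 = COGS $4,881.50 + ending $5,247.20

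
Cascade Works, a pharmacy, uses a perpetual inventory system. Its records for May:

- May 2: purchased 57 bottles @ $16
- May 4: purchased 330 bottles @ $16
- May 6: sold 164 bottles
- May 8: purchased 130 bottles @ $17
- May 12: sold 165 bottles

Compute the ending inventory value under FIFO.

Ending inventory = $3,138

May 6, 164 sold [FIFO — oldest first]: 57 @ $16 + 107 @ $16 = $2,624
May 12, 165 sold [FIFO — oldest first]: 165 @ $16 = $2,640
Total COGS = $2,624 + $2,640 = $5,264
Ending inventory: 58 @ $16 + 130 @ $17 = $3,138
Check: goods available $8,402 = COGS $5,264 + ending $3,138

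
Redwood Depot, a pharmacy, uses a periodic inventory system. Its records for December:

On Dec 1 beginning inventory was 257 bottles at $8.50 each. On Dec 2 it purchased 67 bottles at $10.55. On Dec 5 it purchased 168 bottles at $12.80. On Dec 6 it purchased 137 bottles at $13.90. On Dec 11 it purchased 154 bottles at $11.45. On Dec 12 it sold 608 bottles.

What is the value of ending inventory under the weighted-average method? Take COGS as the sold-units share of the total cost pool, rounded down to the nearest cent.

Ending inventory = $1,946.54

Dec 12, sell 608: 608/783 × $8,709.35 → $6,762.81
Ending inventory (cost pool remaining) = $1,946.54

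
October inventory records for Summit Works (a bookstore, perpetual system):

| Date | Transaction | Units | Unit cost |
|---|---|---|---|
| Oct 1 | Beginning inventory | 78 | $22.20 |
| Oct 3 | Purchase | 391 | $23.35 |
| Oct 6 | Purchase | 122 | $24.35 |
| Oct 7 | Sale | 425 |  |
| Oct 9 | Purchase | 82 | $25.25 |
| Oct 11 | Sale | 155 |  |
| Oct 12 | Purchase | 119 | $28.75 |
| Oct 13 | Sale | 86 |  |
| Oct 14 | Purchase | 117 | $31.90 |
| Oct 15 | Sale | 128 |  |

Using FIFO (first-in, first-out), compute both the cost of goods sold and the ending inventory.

COGS = $19,387.70; ending inventory = $3,668.50

Oct 7, 425 sold [FIFO — oldest first]: 78 @ $22.20 + 347 @ $23.35 = $9,834.05
Oct 11, 155 sold [FIFO — oldest first]: 44 @ $23.35 + 111 @ $24.35 = $3,730.25
Oct 13, 86 sold [FIFO — oldest first]: 11 @ $24.35 + 75 @ $25.25 = $2,161.60
Oct 15, 128 sold [FIFO — oldest first]: 7 @ $25.25 + 119 @ $28.75 + 2 @ $31.90 = $3,661.80
Total COGS = $9,834.05 + $3,730.25 + $2,161.60 + $3,661.80 = $19,387.70
Ending inventory: 115 @ $31.90 = $3,668.50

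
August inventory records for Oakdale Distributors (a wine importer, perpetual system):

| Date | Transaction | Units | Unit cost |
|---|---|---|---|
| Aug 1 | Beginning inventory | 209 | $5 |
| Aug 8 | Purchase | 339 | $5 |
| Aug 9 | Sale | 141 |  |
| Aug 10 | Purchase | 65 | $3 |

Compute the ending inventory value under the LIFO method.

Aug 9, 141 sold [LIFO — newest first]: 141 @ $5 = $705
Ending inventory: 209 @ $5 + 198 @ $5 + 65 @ $3 = $2,230

Ending inventory = $2,230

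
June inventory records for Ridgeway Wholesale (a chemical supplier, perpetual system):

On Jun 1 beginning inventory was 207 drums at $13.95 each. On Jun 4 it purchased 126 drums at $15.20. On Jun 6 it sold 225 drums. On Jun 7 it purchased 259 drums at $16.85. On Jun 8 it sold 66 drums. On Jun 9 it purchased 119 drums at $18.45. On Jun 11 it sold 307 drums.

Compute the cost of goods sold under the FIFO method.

Jun 6, 225 sold [FIFO — oldest first]: 207 @ $13.95 + 18 @ $15.20 = $3,161.25
Jun 8, 66 sold [FIFO — oldest first]: 66 @ $15.20 = $1,003.20
Jun 11, 307 sold [FIFO — oldest first]: 42 @ $15.20 + 259 @ $16.85 + 6 @ $18.45 = $5,113.25
Total COGS = $3,161.25 + $1,003.20 + $5,113.25 = $9,277.70
Ending inventory: 113 @ $18.45 = $2,084.85
Check: goods available $11,362.55 = COGS $9,277.70 + ending $2,084.85

COGS = $9,277.70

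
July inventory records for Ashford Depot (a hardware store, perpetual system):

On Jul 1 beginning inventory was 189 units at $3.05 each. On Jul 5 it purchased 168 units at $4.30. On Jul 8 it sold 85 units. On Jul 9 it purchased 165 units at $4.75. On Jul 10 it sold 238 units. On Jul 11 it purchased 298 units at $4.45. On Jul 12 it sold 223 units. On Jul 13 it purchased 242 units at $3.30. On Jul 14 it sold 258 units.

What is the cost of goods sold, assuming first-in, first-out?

Jul 8, 85 sold [FIFO — oldest first]: 85 @ $3.05 = $259.25
Jul 10, 238 sold [FIFO — oldest first]: 104 @ $3.05 + 134 @ $4.30 = $893.40
Jul 12, 223 sold [FIFO — oldest first]: 34 @ $4.30 + 165 @ $4.75 + 24 @ $4.45 = $1,036.75
Jul 14, 258 sold [FIFO — oldest first]: 258 @ $4.45 = $1,148.10
Total COGS = $259.25 + $893.40 + $1,036.75 + $1,148.10 = $3,337.50
Ending inventory: 16 @ $4.45 + 242 @ $3.30 = $869.80

COGS = $3,337.50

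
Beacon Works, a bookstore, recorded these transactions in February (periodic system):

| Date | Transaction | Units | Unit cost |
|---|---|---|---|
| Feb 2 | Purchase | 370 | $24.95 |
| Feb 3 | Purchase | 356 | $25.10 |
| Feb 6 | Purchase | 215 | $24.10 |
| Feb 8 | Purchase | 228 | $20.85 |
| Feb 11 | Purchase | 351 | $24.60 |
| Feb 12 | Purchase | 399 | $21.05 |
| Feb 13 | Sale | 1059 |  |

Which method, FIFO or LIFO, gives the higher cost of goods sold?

FIFO

FIFO COGS: 370 @ $24.95 + 356 @ $25.10 + 215 @ $24.10 + 118 @ $20.85 = $25,808.90
LIFO COGS: 399 @ $21.05 + 351 @ $24.60 + 228 @ $20.85 + 81 @ $24.10 = $23,739.45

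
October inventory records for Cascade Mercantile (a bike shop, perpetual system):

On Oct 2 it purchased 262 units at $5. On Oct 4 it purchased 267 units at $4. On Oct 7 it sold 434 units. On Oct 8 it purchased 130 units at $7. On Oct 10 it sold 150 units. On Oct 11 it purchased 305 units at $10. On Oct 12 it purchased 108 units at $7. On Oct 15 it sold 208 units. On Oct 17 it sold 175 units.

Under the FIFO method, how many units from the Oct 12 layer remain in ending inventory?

105

Oct 7, 434 sold [FIFO — oldest first]: 262 @ $5 + 172 @ $4 = $1,998
Oct 10, 150 sold [FIFO — oldest first]: 95 @ $4 + 55 @ $7 = $765
Oct 15, 208 sold [FIFO — oldest first]: 75 @ $7 + 133 @ $10 = $1,855
Oct 17, 175 sold [FIFO — oldest first]: 172 @ $10 + 3 @ $7 = $1,741
Total COGS = $1,998 + $765 + $1,855 + $1,741 = $6,359
Ending inventory: 105 @ $7 = $735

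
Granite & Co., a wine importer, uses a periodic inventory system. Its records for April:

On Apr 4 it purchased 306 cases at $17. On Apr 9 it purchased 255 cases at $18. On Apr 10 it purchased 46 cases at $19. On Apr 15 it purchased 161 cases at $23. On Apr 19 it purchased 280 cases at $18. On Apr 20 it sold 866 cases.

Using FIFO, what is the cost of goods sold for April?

COGS = $16,133

Apr 20, 866 sold [FIFO — oldest first]: 306 @ $17 + 255 @ $18 + 46 @ $19 + 161 @ $23 + 98 @ $18 = $16,133
Ending inventory: 182 @ $18 = $3,276
Check: goods available $19,409 = COGS $16,133 + ending $3,276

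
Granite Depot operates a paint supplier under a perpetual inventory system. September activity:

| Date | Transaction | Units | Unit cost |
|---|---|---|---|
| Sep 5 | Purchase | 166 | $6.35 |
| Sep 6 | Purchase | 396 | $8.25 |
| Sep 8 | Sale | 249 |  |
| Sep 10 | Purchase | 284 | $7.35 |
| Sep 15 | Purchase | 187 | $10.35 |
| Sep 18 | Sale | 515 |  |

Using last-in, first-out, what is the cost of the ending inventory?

Ending inventory = $1,903.85

Sep 8, 249 sold [LIFO — newest first]: 249 @ $8.25 = $2,054.25
Sep 18, 515 sold [LIFO — newest first]: 187 @ $10.35 + 284 @ $7.35 + 44 @ $8.25 = $4,385.85
Total COGS = $2,054.25 + $4,385.85 = $6,440.10
Ending inventory: 166 @ $6.35 + 103 @ $8.25 = $1,903.85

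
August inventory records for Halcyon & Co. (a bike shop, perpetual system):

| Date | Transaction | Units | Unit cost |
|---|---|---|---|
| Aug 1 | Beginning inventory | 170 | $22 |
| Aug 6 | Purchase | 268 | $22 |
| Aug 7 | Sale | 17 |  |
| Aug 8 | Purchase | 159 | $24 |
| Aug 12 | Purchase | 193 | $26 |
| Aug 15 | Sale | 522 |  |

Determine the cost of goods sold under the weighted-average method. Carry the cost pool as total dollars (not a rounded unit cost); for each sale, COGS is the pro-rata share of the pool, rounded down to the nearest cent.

COGS = $12,594.06

After Aug 1: 170 on hand, pool $3,740.00 (≈ $22.0000 each)
After Aug 6: 438 on hand, pool $9,636.00 (≈ $22.0000 each)
Aug 7, sell 17: 17/438 × $9,636.00 → $374.00
After Aug 8: 580 on hand, pool $13,078.00 (≈ $22.5483 each)
After Aug 12: 773 on hand, pool $18,096.00 (≈ $23.4101 each)
Aug 15, sell 522: 522/773 × $18,096.00 → $12,220.06
Total COGS = $374.00 + $12,220.06 = $12,594.06
Ending inventory (cost pool remaining) = $5,875.94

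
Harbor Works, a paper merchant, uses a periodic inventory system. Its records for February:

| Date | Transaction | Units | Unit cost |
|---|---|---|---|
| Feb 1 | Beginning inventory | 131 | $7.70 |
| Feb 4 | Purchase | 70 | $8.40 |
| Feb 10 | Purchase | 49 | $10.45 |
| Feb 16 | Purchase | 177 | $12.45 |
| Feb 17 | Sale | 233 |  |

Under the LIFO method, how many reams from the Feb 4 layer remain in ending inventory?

Feb 17, 233 sold [LIFO — newest first]: 177 @ $12.45 + 49 @ $10.45 + 7 @ $8.40 = $2,774.50
Ending inventory: 131 @ $7.70 + 63 @ $8.40 = $1,537.90

63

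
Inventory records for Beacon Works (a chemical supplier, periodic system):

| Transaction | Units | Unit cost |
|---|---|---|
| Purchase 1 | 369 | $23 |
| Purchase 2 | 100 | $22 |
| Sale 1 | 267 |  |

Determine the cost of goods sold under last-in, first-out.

Sale 1 (267) [LIFO — newest first]: 100 @ $22 + 167 @ $23 = $6,041
Ending inventory: 202 @ $23 = $4,646
Check: goods available $10,687 = COGS $6,041 + ending $4,646

COGS = $6,041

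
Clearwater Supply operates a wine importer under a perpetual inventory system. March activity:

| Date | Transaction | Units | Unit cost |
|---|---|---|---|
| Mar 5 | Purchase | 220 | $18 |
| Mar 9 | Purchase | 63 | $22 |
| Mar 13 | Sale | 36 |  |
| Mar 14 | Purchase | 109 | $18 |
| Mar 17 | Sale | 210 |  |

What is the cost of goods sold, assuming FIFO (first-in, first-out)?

COGS = $4,532

Mar 13, 36 sold [FIFO — oldest first]: 36 @ $18 = $648
Mar 17, 210 sold [FIFO — oldest first]: 184 @ $18 + 26 @ $22 = $3,884
Total COGS = $648 + $3,884 = $4,532
Ending inventory: 37 @ $22 + 109 @ $18 = $2,776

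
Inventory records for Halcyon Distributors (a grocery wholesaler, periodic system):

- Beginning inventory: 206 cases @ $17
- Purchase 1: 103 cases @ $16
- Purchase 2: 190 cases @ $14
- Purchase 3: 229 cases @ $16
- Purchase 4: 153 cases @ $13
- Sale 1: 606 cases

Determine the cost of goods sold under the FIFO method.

Sale 1 (606) [FIFO — oldest first]: 206 @ $17 + 103 @ $16 + 190 @ $14 + 107 @ $16 = $9,522
Ending inventory: 122 @ $16 + 153 @ $13 = $3,941

COGS = $9,522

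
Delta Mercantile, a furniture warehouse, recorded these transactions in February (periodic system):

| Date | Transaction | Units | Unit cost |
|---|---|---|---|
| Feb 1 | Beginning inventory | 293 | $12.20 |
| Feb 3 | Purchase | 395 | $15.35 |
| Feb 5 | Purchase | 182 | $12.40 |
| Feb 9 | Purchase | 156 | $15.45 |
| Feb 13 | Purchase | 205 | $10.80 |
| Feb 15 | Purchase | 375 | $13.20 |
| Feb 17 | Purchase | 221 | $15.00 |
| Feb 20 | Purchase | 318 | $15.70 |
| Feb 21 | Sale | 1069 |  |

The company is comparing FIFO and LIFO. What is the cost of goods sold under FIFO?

COGS = $14,769.25

FIFO COGS: 293 @ $12.20 + 395 @ $15.35 + 182 @ $12.40 + 156 @ $15.45 + 43 @ $10.80 = $14,769.25
LIFO COGS: 318 @ $15.70 + 221 @ $15.00 + 375 @ $13.20 + 155 @ $10.80 = $14,931.60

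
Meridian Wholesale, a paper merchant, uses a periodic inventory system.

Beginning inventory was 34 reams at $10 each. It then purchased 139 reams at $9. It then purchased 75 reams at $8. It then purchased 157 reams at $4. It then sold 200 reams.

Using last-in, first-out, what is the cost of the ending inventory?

Ending inventory = $1,847

Sale 1 (200) [LIFO — newest first]: 157 @ $4 + 43 @ $8 = $972
Ending inventory: 34 @ $10 + 139 @ $9 + 32 @ $8 = $1,847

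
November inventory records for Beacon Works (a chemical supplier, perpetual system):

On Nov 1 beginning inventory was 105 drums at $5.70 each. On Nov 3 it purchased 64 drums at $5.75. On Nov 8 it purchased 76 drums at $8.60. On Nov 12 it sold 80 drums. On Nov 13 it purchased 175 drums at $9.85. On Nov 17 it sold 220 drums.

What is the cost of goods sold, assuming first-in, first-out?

Nov 12, 80 sold [FIFO — oldest first]: 80 @ $5.70 = $456.00
Nov 17, 220 sold [FIFO — oldest first]: 25 @ $5.70 + 64 @ $5.75 + 76 @ $8.60 + 55 @ $9.85 = $1,705.85
Total COGS = $456.00 + $1,705.85 = $2,161.85
Ending inventory: 120 @ $9.85 = $1,182.00
Check: goods available $3,343.85 = COGS $2,161.85 + ending $1,182.00

COGS = $2,161.85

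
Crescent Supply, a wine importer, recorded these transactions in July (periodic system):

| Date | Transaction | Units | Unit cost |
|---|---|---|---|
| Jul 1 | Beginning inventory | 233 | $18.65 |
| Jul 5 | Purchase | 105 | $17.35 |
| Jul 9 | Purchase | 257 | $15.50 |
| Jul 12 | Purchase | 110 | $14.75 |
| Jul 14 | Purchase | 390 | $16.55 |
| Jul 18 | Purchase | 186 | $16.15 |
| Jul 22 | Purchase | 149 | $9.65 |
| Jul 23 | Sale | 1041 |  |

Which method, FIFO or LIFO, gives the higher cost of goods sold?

FIFO COGS: 233 @ $18.65 + 105 @ $17.35 + 257 @ $15.50 + 110 @ $14.75 + 336 @ $16.55 = $17,334.00
LIFO COGS: 149 @ $9.65 + 186 @ $16.15 + 390 @ $16.55 + 110 @ $14.75 + 206 @ $15.50 = $15,711.75

FIFO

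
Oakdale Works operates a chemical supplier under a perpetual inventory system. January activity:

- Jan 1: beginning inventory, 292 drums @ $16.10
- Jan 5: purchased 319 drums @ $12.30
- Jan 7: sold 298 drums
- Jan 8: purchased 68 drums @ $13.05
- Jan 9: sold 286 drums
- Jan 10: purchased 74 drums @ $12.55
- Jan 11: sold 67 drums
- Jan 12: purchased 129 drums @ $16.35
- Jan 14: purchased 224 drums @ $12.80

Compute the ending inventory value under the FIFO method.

Ending inventory = $6,270.45

Jan 7, 298 sold [FIFO — oldest first]: 292 @ $16.10 + 6 @ $12.30 = $4,775.00
Jan 9, 286 sold [FIFO — oldest first]: 286 @ $12.30 = $3,517.80
Jan 11, 67 sold [FIFO — oldest first]: 27 @ $12.30 + 40 @ $13.05 = $854.10
Total COGS = $4,775.00 + $3,517.80 + $854.10 = $9,146.90
Ending inventory: 28 @ $13.05 + 74 @ $12.55 + 129 @ $16.35 + 224 @ $12.80 = $6,270.45
Check: goods available $15,417.35 = COGS $9,146.90 + ending $6,270.45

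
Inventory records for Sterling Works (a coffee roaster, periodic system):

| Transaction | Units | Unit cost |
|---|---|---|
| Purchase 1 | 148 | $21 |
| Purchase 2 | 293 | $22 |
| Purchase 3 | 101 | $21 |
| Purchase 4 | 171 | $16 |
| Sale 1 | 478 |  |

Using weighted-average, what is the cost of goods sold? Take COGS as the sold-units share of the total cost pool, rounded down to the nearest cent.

COGS = $9,661.23

Sale 1, sell 478: 478/713 × $14,411.00 → $9,661.23
Ending inventory (cost pool remaining) = $4,749.77
Check: goods available $14,411.00 = COGS $9,661.23 + ending $4,749.77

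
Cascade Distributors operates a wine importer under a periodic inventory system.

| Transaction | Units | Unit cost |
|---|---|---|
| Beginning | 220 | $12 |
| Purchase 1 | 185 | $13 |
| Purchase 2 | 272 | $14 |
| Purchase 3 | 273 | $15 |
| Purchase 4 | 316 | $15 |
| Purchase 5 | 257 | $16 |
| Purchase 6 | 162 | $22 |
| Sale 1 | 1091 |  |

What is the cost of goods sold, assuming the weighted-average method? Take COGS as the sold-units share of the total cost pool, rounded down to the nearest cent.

COGS = $16,422.62

Sale 1, sell 1091: 1091/1685 × $25,364.00 → $16,422.62
Ending inventory (cost pool remaining) = $8,941.38
Check: goods available $25,364.00 = COGS $16,422.62 + ending $8,941.38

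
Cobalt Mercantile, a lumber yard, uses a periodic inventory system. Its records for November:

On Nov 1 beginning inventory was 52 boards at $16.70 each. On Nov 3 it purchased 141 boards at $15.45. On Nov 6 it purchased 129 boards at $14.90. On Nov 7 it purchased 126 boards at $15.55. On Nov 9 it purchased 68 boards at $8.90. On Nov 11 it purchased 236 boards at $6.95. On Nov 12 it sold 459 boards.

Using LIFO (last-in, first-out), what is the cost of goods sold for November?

COGS = $4,636.80

Nov 12, 459 sold [LIFO — newest first]: 236 @ $6.95 + 68 @ $8.90 + 126 @ $15.55 + 29 @ $14.90 = $4,636.80
Ending inventory: 52 @ $16.70 + 141 @ $15.45 + 100 @ $14.90 = $4,536.85
Check: goods available $9,173.65 = COGS $4,636.80 + ending $4,536.85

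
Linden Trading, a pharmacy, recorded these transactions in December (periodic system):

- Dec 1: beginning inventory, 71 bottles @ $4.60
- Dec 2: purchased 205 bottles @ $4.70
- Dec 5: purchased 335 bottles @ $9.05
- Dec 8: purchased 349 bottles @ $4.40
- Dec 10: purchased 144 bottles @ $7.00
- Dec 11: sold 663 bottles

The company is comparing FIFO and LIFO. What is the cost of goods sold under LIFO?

FIFO COGS: 71 @ $4.60 + 205 @ $4.70 + 335 @ $9.05 + 52 @ $4.40 = $4,550.65
LIFO COGS: 144 @ $7.00 + 349 @ $4.40 + 170 @ $9.05 = $4,082.10

COGS = $4,082.10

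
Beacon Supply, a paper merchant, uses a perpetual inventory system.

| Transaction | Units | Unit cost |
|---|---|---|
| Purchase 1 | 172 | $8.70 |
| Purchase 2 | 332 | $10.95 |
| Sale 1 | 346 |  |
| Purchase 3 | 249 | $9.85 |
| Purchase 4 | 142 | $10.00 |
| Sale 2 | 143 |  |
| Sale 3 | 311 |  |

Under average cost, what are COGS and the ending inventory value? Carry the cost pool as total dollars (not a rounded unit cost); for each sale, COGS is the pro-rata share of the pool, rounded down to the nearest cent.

COGS = $8,055.93; ending inventory = $948.52

After Purchase 1: 172 on hand, pool $1,496.40 (≈ $8.7000 each)
After Purchase 2: 504 on hand, pool $5,131.80 (≈ $10.1821 each)
Sale 1, sell 346: 346/504 × $5,131.80 → $3,523.02
After Purchase 3: 407 on hand, pool $4,061.43 (≈ $9.9789 each)
After Purchase 4: 549 on hand, pool $5,481.43 (≈ $9.9844 each)
Sale 2, sell 143: 143/549 × $5,481.43 → $1,427.76
Sale 3, sell 311: 311/406 × $4,053.67 → $3,105.15
Total COGS = $3,523.02 + $1,427.76 + $3,105.15 = $8,055.93
Ending inventory (cost pool remaining) = $948.52
Check: goods available $9,004.45 = COGS $8,055.93 + ending $948.52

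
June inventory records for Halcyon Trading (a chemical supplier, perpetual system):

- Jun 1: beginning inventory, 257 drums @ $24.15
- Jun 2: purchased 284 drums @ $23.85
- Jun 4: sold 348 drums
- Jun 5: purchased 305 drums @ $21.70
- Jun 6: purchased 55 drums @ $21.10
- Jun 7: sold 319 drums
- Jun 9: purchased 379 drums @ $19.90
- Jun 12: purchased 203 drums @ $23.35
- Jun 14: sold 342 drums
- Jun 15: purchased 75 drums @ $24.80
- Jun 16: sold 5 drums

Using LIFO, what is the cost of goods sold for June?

COGS = $22,838.45

Jun 4, 348 sold [LIFO — newest first]: 284 @ $23.85 + 64 @ $24.15 = $8,319.00
Jun 7, 319 sold [LIFO — newest first]: 55 @ $21.10 + 264 @ $21.70 = $6,889.30
Jun 14, 342 sold [LIFO — newest first]: 203 @ $23.35 + 139 @ $19.90 = $7,506.15
Jun 16, 5 sold [LIFO — newest first]: 5 @ $24.80 = $124.00
Total COGS = $8,319.00 + $6,889.30 + $7,506.15 + $124.00 = $22,838.45
Ending inventory: 193 @ $24.15 + 41 @ $21.70 + 240 @ $19.90 + 70 @ $24.80 = $12,062.65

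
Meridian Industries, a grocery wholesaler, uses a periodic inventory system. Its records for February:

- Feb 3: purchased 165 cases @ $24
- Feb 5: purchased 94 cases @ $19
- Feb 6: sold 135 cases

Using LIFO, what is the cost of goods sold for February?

COGS = $2,770

Feb 6, 135 sold [LIFO — newest first]: 94 @ $19 + 41 @ $24 = $2,770
Ending inventory: 124 @ $24 = $2,976
Check: goods available $5,746 = COGS $2,770 + ending $2,976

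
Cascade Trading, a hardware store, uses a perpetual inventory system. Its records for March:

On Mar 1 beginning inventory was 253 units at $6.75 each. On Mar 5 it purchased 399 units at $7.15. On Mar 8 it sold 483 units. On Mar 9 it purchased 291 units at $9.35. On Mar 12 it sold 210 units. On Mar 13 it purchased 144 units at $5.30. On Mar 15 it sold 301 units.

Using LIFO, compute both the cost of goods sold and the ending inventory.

COGS = $7,416.90; ending inventory = $627.75

Mar 8, 483 sold [LIFO — newest first]: 399 @ $7.15 + 84 @ $6.75 = $3,419.85
Mar 12, 210 sold [LIFO — newest first]: 210 @ $9.35 = $1,963.50
Mar 15, 301 sold [LIFO — newest first]: 144 @ $5.30 + 81 @ $9.35 + 76 @ $6.75 = $2,033.55
Total COGS = $3,419.85 + $1,963.50 + $2,033.55 = $7,416.90
Ending inventory: 93 @ $6.75 = $627.75
Check: goods available $8,044.65 = COGS $7,416.90 + ending $627.75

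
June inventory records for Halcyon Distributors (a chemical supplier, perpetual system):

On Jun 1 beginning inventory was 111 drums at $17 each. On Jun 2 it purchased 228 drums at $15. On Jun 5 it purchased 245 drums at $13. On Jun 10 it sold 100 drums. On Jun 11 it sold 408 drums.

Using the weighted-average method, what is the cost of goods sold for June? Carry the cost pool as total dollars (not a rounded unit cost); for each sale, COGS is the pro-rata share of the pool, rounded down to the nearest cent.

COGS = $7,386.87

After Jun 1: 111 on hand, pool $1,887.00 (≈ $17.0000 each)
After Jun 2: 339 on hand, pool $5,307.00 (≈ $15.6549 each)
After Jun 5: 584 on hand, pool $8,492.00 (≈ $14.5411 each)
Jun 10, sell 100: 100/584 × $8,492.00 → $1,454.10
Jun 11, sell 408: 408/484 × $7,037.90 → $5,932.77
Total COGS = $1,454.10 + $5,932.77 = $7,386.87
Ending inventory (cost pool remaining) = $1,105.13
Check: goods available $8,492.00 = COGS $7,386.87 + ending $1,105.13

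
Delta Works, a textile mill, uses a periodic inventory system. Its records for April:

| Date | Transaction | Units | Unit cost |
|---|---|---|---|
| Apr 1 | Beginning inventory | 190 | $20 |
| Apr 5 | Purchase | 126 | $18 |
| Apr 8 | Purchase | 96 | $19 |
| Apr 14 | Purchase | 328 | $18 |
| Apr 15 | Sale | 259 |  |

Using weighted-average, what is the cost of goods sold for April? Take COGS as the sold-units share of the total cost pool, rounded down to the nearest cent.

COGS = $4,828.60

Apr 15, sell 259: 259/740 × $13,796.00 → $4,828.60
Ending inventory (cost pool remaining) = $8,967.40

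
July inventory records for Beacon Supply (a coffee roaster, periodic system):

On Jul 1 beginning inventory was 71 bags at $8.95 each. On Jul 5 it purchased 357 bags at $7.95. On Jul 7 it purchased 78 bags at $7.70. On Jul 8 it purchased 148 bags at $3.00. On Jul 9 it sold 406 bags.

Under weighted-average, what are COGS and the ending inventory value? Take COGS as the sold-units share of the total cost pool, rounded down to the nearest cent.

Jul 9, sell 406: 406/654 × $4,518.20 → $2,804.87
Ending inventory (cost pool remaining) = $1,713.33

COGS = $2,804.87; ending inventory = $1,713.33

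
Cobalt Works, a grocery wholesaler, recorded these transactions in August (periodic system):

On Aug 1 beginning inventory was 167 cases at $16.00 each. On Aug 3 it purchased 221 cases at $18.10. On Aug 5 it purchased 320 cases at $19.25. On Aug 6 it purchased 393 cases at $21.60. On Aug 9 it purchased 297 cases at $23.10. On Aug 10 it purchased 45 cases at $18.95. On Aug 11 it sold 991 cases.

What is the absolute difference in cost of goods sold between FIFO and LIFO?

$2,185.35

FIFO COGS: 167 @ $16.00 + 221 @ $18.10 + 320 @ $19.25 + 283 @ $21.60 = $18,944.90
LIFO COGS: 45 @ $18.95 + 297 @ $23.10 + 393 @ $21.60 + 256 @ $19.25 = $21,130.25
Difference = |$18,944.90 − $21,130.25| = $2,185.35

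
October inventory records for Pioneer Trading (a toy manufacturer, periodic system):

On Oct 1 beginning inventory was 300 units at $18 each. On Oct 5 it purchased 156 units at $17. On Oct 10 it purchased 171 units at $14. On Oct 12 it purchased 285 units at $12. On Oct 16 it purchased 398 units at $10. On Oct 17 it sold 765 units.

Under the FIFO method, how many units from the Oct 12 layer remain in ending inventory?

147

Oct 17, 765 sold [FIFO — oldest first]: 300 @ $18 + 156 @ $17 + 171 @ $14 + 138 @ $12 = $12,102
Ending inventory: 147 @ $12 + 398 @ $10 = $5,744
Check: goods available $17,846 = COGS $12,102 + ending $5,744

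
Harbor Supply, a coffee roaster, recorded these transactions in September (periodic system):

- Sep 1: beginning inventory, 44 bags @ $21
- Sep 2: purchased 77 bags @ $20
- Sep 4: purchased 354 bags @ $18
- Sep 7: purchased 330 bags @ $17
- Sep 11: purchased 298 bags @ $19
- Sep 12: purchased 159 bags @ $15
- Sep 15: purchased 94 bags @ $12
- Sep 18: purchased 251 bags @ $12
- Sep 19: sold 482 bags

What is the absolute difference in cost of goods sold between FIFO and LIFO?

FIFO COGS: 44 @ $21 + 77 @ $20 + 354 @ $18 + 7 @ $17 = $8,955
LIFO COGS: 251 @ $12 + 94 @ $12 + 137 @ $15 = $6,195
Difference = |$8,955 − $6,195| = $2,760

$2,760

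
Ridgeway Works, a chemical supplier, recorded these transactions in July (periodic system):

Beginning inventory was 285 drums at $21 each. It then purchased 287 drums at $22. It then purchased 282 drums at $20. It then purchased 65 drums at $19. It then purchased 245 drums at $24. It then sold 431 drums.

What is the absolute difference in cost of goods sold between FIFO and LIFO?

$338

FIFO COGS: 285 @ $21 + 146 @ $22 = $9,197
LIFO COGS: 245 @ $24 + 65 @ $19 + 121 @ $20 = $9,535
Difference = |$9,197 − $9,535| = $338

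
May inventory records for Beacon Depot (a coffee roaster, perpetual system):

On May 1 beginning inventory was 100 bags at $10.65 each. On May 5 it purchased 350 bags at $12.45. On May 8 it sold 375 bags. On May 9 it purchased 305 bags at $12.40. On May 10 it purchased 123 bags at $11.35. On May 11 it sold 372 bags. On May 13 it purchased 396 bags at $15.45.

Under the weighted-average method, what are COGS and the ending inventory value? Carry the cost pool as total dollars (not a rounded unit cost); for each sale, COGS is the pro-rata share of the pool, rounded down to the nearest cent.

COGS = $9,016.62; ending inventory = $7,702.13

After May 1: 100 on hand, pool $1,065.00 (≈ $10.6500 each)
After May 5: 450 on hand, pool $5,422.50 (≈ $12.0500 each)
May 8, sell 375: 375/450 × $5,422.50 → $4,518.75
After May 9: 380 on hand, pool $4,685.75 (≈ $12.3309 each)
After May 10: 503 on hand, pool $6,081.80 (≈ $12.0911 each)
May 11, sell 372: 372/503 × $6,081.80 → $4,497.87
After May 13: 527 on hand, pool $7,702.13 (≈ $14.6150 each)
Total COGS = $4,518.75 + $4,497.87 = $9,016.62
Ending inventory (cost pool remaining) = $7,702.13
Check: goods available $16,718.75 = COGS $9,016.62 + ending $7,702.13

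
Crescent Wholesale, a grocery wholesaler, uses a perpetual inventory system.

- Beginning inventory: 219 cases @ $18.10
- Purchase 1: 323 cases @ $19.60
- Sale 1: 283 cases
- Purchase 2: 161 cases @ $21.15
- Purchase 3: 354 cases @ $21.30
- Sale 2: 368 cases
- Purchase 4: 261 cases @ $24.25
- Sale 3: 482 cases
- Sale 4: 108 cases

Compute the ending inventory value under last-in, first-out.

Sale 1 (283) [LIFO — newest first]: 283 @ $19.60 = $5,546.80
Sale 2 (368) [LIFO — newest first]: 354 @ $21.30 + 14 @ $21.15 = $7,836.30
Sale 3 (482) [LIFO — newest first]: 261 @ $24.25 + 147 @ $21.15 + 40 @ $19.60 + 34 @ $18.10 = $10,837.70
Sale 4 (108) [LIFO — newest first]: 108 @ $18.10 = $1,954.80
Total COGS = $5,546.80 + $7,836.30 + $10,837.70 + $1,954.80 = $26,175.60
Ending inventory: 77 @ $18.10 = $1,393.70

Ending inventory = $1,393.70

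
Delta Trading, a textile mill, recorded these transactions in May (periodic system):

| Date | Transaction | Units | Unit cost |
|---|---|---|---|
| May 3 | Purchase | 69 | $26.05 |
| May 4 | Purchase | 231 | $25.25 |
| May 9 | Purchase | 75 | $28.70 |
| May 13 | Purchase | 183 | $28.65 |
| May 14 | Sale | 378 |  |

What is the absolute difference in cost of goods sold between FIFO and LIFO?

FIFO COGS: 69 @ $26.05 + 231 @ $25.25 + 75 @ $28.70 + 3 @ $28.65 = $9,868.65
LIFO COGS: 183 @ $28.65 + 75 @ $28.70 + 120 @ $25.25 = $10,425.45
Difference = |$9,868.65 − $10,425.45| = $556.80

$556.80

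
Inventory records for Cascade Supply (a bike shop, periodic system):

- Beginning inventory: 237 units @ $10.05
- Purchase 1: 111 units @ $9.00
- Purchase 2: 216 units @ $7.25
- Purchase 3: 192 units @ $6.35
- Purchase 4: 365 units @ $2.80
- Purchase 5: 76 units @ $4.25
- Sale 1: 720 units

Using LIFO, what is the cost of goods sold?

COGS = $3,194.95

Sale 1 (720) [LIFO — newest first]: 76 @ $4.25 + 365 @ $2.80 + 192 @ $6.35 + 87 @ $7.25 = $3,194.95
Ending inventory: 237 @ $10.05 + 111 @ $9.00 + 129 @ $7.25 = $4,316.10
Check: goods available $7,511.05 = COGS $3,194.95 + ending $4,316.10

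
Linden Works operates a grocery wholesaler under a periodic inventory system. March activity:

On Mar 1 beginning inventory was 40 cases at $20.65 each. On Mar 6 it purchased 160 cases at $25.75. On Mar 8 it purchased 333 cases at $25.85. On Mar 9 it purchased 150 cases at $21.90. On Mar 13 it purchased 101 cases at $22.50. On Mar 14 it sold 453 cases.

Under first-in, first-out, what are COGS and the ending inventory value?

Mar 14, 453 sold [FIFO — oldest first]: 40 @ $20.65 + 160 @ $25.75 + 253 @ $25.85 = $11,486.05
Ending inventory: 80 @ $25.85 + 150 @ $21.90 + 101 @ $22.50 = $7,625.50
Check: goods available $19,111.55 = COGS $11,486.05 + ending $7,625.50

COGS = $11,486.05; ending inventory = $7,625.50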